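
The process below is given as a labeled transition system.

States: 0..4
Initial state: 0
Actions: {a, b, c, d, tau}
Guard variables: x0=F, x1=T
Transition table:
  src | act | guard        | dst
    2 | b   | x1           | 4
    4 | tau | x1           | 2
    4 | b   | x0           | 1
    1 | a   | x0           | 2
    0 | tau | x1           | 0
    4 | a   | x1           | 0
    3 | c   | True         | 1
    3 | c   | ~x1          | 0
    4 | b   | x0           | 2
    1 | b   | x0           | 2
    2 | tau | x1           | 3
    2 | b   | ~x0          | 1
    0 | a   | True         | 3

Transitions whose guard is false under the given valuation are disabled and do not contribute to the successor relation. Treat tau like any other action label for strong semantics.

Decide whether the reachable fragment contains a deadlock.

Answer: DEADLOCK at state 1

Trace:
R = {0,1,3}
  0: a→3  tau→0  [2 exit(s)]
  1: ∅  [STUCK]
  3: c→1  [1 exit(s)]
witness 1: a·c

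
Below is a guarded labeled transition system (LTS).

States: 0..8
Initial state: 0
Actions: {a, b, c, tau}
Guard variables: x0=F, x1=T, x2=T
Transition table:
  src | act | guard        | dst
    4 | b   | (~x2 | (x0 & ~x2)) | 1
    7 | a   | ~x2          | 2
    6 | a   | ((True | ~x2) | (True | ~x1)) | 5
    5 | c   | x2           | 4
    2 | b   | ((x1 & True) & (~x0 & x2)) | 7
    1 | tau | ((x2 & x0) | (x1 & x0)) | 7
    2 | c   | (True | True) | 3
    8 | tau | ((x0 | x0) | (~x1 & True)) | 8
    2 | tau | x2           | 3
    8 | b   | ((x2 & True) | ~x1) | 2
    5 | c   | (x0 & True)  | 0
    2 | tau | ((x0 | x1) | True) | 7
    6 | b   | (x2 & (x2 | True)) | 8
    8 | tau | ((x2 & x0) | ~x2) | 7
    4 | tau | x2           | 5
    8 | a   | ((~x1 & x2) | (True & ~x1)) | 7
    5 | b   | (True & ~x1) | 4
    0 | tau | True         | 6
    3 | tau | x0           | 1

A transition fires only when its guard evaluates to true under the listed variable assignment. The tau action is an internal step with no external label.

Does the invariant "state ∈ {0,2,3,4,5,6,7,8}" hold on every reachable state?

Answer: INVARIANT HOLDS

Analysis:
Safe = {0,2,3,4,5,6,7,8}
Reachable = {0,2,3,4,5,6,7,8}
  0: ok
  2: ok
  3: ok
  4: ok
  5: ok
  6: ok
  7: ok
  8: ok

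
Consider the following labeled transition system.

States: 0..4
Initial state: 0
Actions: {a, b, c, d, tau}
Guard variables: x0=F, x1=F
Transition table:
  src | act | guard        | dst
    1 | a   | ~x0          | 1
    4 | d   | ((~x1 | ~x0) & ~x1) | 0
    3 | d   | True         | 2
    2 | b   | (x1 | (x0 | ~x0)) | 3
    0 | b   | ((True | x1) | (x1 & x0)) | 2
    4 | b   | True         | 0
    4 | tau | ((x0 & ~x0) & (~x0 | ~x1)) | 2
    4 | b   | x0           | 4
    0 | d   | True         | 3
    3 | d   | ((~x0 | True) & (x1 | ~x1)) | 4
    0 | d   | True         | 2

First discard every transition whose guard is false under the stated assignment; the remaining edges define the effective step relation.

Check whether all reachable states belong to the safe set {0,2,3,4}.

Answer: INVARIANT HOLDS

Working:
Safe = {0,2,3,4}
R = {0,2,3,4}
  0: ✓
  2: ✓
  3: ✓
  4: ✓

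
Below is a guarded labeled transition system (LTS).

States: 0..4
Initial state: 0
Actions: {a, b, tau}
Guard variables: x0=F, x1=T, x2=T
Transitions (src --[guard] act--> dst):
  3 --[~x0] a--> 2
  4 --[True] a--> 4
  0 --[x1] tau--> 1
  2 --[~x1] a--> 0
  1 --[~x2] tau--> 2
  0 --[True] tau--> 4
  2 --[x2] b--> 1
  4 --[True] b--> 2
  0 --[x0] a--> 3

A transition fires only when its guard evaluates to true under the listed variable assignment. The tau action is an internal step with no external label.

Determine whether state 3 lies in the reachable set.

Guard filter leaves 6 enabled edge(s).
L0 = {0}
L1 = {1,4}  total {0,1,4}
L2 = {2}  total {0,1,2,4}
Reach set: {0,1,2,4}

Answer: UNREACHABLE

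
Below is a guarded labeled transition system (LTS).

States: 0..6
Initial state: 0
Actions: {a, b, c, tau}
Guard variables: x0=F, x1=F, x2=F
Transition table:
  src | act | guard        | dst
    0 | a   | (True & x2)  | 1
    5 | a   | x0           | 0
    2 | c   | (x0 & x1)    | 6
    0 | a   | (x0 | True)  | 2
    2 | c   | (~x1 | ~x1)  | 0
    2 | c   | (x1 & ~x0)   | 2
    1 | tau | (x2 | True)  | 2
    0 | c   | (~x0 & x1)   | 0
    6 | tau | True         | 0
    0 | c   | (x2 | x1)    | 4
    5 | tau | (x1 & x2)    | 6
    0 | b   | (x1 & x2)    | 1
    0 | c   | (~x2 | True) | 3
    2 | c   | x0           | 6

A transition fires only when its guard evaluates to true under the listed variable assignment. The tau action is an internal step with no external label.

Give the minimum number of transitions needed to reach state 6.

Breadth-first toward 6:
  Layer 0: {0}
  Layer 1: {2,3}
6 never appears.

Answer: UNREACHABLE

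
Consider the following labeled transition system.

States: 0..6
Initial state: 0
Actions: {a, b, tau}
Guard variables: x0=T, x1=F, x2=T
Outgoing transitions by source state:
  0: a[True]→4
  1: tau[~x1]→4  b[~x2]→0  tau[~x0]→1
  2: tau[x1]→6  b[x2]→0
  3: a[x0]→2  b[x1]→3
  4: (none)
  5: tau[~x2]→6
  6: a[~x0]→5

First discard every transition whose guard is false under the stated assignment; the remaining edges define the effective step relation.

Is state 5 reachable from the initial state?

4 transition(s) survive guard evaluation.
Layer 0: {0}
Layer 1: {4}  cumulative {0,4}
Reachable = {0,4}

Answer: UNREACHABLE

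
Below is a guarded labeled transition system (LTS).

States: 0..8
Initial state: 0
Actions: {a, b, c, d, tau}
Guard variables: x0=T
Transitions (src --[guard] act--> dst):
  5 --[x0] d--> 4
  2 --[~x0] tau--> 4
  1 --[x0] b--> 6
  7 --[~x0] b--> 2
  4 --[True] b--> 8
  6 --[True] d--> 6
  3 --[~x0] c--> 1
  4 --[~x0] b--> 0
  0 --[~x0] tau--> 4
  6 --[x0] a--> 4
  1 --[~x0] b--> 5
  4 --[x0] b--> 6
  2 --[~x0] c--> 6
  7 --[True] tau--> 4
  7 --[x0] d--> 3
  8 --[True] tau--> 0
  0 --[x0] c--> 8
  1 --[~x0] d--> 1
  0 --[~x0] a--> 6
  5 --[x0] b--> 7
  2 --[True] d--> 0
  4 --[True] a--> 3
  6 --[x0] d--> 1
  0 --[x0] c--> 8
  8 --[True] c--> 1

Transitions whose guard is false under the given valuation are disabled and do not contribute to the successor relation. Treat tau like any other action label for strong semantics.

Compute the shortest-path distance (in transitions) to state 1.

Answer: 2

Analysis:
BFS to 1:
  depth 0: {0}
  depth 1: {8}
  depth 2: {1}
first hit 1 at d=2 via c·c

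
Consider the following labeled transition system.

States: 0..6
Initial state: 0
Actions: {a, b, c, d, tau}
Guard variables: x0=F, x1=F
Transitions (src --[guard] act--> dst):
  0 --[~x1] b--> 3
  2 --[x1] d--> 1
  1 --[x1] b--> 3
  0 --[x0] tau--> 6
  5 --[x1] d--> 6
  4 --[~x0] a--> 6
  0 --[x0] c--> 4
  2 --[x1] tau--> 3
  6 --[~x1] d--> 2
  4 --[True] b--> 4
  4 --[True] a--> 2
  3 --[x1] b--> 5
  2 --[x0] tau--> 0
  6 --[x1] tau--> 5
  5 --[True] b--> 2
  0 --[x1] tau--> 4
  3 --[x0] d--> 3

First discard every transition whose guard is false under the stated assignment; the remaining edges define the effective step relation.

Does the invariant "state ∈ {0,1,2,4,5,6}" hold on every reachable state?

Answer: INVARIANT VIOLATED at state 3

Analysis:
Safe = {0,1,2,4,5,6}
Reach set: {0,3}
  0: ✓
  3: outside
counterexample path to 3: b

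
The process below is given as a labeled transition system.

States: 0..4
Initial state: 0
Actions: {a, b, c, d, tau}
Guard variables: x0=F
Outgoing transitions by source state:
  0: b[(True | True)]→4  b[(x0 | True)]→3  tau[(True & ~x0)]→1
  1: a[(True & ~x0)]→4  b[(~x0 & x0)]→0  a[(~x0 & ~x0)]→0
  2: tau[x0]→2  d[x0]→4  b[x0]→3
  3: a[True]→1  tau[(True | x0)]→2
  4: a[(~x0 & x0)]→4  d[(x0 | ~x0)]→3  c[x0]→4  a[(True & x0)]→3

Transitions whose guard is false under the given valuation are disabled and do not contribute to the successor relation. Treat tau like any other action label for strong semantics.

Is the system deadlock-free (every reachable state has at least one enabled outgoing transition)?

Reachable = {0,1,2,3,4}
  0: b→3  b→4  tau→1  [3 exit(s)]
  1: a→0  a→4  [2 exit(s)]
  2: ∅  [no exit]
  3: a→1  tau→2  [2 exit(s)]
  4: d→3  [1 exit(s)]
Path to 2: b·tau

Answer: DEADLOCK at state 2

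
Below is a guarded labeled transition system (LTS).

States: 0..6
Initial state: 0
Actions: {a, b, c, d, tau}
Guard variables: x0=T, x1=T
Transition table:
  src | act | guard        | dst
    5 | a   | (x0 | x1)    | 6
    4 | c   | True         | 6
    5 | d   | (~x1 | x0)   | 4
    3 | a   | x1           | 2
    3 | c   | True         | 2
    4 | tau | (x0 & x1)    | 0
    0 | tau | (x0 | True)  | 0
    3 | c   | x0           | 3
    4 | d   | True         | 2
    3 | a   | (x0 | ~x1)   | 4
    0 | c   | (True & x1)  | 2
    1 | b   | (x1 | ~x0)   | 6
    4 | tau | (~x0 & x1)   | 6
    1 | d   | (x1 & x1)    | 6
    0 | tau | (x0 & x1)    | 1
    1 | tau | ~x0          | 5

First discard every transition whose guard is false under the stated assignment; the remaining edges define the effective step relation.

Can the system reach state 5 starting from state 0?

Guard filter leaves 14 enabled edge(s).
Layer 0: {0}
Layer 1: {1,2}  total {0,1,2}
Layer 2: {6}  total {0,1,2,6}
Reachable = {0,1,2,6}

Answer: UNREACHABLE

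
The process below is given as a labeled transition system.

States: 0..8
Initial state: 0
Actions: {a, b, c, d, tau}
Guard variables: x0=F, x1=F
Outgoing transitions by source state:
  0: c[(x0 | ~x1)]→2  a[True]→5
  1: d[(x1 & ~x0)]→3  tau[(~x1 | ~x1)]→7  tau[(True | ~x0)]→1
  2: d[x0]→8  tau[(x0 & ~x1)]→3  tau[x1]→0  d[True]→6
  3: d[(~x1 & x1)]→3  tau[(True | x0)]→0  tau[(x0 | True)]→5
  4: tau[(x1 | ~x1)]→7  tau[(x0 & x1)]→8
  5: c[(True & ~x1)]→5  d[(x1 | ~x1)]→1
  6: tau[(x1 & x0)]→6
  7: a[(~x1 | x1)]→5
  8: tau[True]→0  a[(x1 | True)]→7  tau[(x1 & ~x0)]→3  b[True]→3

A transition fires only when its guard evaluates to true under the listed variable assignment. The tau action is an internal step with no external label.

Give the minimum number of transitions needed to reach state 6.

BFS to 6:
  Layer 0: {0}
  Layer 1: {2,5}
  Layer 2: {1,6}
first hit 6 at d=2 via c·d

Answer: 2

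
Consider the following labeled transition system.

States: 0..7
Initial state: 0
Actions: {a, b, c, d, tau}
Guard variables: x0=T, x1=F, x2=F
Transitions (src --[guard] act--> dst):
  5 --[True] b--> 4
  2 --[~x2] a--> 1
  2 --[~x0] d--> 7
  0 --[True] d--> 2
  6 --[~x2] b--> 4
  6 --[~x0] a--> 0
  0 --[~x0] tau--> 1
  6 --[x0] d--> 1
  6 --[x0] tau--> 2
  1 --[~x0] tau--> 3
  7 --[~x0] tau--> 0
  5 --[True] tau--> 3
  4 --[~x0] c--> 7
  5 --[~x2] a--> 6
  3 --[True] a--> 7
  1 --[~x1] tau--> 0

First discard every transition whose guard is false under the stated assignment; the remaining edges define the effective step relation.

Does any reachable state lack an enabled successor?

Reach set: {0,1,2}
  0: d→2  [1 out]
  1: tau→0  [1 out]
  2: a→1  [1 out]

Answer: DEADLOCK-FREE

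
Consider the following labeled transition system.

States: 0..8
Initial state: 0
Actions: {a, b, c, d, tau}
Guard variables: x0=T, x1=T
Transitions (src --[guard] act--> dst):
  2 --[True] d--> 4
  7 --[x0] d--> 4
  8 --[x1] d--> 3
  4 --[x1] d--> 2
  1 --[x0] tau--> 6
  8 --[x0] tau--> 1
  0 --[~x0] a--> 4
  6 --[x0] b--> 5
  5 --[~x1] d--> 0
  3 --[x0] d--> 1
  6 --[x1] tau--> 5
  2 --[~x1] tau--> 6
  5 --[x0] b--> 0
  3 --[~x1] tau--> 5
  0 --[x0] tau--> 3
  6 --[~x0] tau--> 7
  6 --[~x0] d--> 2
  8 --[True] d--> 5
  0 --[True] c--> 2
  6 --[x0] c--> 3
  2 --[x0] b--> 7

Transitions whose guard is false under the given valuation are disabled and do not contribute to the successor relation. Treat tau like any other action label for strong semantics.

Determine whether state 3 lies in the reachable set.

Answer: REACHABLE

Analysis:
15 transition(s) survive guard evaluation.
depth 0: {0}
depth 1: {2,3}  now seen {0,2,3}
depth 2: {1,4,7}  now seen {0,1,2,3,4,7}
depth 3: {6}  now seen {0,1,2,3,4,6,7}
depth 4: {5}  now seen {0,1,2,3,4,5,6,7}
R = {0,1,2,3,4,5,6,7}
trace reaching 3: tau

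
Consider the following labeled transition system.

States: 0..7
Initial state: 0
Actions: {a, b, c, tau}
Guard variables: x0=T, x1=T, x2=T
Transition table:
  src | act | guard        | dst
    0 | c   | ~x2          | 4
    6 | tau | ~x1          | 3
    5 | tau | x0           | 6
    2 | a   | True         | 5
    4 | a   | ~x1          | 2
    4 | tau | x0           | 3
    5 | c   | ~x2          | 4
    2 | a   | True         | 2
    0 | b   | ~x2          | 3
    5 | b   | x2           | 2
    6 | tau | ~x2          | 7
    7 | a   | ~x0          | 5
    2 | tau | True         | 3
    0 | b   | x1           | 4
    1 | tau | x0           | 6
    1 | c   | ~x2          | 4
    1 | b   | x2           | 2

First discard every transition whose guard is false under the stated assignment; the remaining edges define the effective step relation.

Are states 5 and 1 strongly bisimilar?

Refine partition for ~:
  round 0: {{0,1,2,3,4,5,6,7}}
  round 1: {{0},{1,5},{2},{3,6,7},{4}}
5 equivalence class(es) (converged in 2)
5∈{1,5}, 1∈{1,5}

Answer: BISIMILAR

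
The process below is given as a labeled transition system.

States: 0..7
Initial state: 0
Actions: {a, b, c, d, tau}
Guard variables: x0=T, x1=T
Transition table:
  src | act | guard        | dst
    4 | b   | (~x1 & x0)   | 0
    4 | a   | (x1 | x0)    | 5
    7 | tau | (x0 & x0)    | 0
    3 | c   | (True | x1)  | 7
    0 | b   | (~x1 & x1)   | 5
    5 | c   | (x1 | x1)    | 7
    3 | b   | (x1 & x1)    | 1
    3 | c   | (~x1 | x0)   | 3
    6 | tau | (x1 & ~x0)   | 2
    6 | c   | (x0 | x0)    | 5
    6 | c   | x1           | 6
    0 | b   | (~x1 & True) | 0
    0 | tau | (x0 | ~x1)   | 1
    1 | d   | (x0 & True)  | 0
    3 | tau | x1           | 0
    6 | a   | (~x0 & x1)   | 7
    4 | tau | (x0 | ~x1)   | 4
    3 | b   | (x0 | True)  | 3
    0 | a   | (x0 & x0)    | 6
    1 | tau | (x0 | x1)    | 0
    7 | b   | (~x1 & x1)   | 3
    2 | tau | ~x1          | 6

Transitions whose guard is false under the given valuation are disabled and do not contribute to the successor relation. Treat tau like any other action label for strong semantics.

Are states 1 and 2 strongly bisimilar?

Answer: NOT BISIMILAR

Trace:
Refine partition for ~:
  P[0] = {{0,1,2,3,4,5,6,7}}
  P[1] = {{0,4},{1},{2},{3},{5,6},{7}}
  P[2] = {{0},{1},{2},{3},{4},{5},{6},{7}}
8 equivalence class(es) (converged in 3)
class of 1: {1}; class of 2: {2}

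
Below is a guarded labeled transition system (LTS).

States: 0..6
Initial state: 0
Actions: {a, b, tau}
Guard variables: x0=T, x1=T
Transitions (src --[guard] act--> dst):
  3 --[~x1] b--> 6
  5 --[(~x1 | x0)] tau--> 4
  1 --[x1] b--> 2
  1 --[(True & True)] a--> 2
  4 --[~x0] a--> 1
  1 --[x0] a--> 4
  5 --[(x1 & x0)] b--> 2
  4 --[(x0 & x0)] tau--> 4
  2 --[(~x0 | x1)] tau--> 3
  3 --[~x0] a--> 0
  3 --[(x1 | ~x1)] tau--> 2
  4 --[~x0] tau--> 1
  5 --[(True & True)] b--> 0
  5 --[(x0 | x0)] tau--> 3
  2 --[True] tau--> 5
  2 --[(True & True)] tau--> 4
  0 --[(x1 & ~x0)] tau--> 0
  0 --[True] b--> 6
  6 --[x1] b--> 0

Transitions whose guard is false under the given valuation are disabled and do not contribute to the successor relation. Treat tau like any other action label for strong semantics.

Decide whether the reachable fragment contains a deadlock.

Answer: DEADLOCK-FREE

Analysis:
R = {0,6}
  0: b→6  [1 exit(s)]
  6: b→0  [1 exit(s)]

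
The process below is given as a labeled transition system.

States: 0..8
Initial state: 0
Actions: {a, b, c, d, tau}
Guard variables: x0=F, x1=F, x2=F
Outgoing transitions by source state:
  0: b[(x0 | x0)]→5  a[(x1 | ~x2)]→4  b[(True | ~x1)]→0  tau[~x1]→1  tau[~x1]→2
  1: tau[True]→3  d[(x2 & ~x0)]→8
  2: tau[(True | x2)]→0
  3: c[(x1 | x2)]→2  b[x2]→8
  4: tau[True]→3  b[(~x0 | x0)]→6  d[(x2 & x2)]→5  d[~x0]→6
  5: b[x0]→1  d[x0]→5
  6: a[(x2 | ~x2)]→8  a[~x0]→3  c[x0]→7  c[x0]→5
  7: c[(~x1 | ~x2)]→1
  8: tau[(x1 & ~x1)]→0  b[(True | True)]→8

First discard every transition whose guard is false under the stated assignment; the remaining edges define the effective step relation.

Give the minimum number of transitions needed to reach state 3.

BFS to 3:
  depth 0: {0}
  depth 1: {1,2,4}
  depth 2: {3,6}
depth(3)=2, e.g. a·tau

Answer: 2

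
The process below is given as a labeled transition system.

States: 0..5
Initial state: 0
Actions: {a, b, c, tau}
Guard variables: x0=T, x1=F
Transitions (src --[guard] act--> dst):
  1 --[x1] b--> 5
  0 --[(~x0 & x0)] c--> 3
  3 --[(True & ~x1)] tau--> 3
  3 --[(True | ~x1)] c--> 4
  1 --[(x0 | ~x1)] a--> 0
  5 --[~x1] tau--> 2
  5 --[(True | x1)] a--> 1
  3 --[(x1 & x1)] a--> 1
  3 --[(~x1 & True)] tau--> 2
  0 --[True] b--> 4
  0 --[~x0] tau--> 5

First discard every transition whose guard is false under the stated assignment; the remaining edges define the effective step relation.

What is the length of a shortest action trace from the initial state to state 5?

BFS to 5:
  Layer 0: {0}
  Layer 1: {4}
5 never appears.

Answer: UNREACHABLE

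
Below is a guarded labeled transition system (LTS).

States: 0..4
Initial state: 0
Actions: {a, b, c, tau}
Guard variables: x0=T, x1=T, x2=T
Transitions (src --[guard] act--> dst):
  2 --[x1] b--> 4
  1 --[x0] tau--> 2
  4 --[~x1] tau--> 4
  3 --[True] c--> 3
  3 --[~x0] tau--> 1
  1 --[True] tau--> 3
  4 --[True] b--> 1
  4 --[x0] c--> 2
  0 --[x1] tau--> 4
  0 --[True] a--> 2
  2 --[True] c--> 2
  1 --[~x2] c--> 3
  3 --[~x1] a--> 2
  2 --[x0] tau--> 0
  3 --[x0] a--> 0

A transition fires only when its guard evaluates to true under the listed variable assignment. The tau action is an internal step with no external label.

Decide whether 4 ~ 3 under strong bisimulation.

Refine partition for ~:
  P[0] = {{0,1,2,3,4}}
  P[1] = {{0},{1},{2},{3},{4}}
Fixed point at round 2; 5 class(es).
class of 4: {4}; class of 3: {3}

Answer: NOT BISIMILAR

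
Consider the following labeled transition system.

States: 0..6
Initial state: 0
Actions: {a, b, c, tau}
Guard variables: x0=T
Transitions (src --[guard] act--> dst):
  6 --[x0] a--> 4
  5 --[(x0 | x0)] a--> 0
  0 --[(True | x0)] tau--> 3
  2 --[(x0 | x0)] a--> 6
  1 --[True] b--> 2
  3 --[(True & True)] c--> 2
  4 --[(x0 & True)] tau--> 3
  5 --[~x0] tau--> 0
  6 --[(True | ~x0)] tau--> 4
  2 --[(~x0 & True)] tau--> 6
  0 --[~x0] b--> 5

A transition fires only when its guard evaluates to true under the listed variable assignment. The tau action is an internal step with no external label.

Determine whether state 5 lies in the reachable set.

Answer: UNREACHABLE

Analysis:
Guard filter leaves 8 enabled edge(s).
L0 = {0}
L1 = {3}  cumulative {0,3}
L2 = {2}  cumulative {0,2,3}
L3 = {6}  cumulative {0,2,3,6}
L4 = {4}  cumulative {0,2,3,4,6}
R = {0,2,3,4,6}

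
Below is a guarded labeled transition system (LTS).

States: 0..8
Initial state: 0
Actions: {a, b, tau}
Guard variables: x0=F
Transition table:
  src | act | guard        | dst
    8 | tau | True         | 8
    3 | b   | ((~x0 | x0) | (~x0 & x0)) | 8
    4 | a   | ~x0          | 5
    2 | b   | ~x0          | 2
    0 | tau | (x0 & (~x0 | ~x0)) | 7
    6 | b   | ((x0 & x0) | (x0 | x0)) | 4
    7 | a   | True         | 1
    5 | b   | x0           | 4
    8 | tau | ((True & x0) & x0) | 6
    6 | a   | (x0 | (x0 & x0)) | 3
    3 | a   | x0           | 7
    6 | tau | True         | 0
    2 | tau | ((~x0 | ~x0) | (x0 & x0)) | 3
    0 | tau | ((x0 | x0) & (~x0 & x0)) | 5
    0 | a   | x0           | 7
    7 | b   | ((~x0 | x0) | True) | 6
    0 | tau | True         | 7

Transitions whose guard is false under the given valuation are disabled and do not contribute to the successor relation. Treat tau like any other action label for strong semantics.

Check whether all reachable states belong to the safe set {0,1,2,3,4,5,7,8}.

Safe = {0,1,2,3,4,5,7,8}
R = {0,1,6,7}
  0: ✓
  1: ✓
  6: outside
  7: ✓
reach 6 via tau·b — violates

Answer: INVARIANT VIOLATED at state 6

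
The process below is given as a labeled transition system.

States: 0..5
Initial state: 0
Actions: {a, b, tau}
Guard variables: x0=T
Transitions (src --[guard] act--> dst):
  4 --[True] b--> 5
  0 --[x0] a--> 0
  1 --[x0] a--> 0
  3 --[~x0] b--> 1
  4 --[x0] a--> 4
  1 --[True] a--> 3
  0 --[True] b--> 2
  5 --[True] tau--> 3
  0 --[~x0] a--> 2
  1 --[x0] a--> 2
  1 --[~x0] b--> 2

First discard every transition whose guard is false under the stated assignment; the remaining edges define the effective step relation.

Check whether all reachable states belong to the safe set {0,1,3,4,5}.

Inv-set: {0,1,3,4,5}
Reachable = {0,2}
  0: safe
  2: VIOLATES
counterexample path to 2: b

Answer: INVARIANT VIOLATED at state 2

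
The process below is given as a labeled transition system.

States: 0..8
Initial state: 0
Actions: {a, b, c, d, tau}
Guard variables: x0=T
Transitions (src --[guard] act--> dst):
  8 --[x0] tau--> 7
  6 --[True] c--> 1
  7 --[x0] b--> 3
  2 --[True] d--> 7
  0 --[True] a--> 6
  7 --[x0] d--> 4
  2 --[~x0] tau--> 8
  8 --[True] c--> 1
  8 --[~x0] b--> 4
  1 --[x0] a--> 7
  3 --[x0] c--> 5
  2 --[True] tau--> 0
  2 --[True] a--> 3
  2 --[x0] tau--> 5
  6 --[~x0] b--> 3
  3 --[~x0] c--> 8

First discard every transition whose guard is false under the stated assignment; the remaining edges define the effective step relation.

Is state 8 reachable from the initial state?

Answer: UNREACHABLE

Trace:
After dropping false guards: 12 live edges.
L0 = {0}
L1 = {6}  now seen {0,6}
L2 = {1}  now seen {0,1,6}
L3 = {7}  now seen {0,1,6,7}
L4 = {3,4}  now seen {0,1,3,4,6,7}
L5 = {5}  now seen {0,1,3,4,5,6,7}
Reachable = {0,1,3,4,5,6,7}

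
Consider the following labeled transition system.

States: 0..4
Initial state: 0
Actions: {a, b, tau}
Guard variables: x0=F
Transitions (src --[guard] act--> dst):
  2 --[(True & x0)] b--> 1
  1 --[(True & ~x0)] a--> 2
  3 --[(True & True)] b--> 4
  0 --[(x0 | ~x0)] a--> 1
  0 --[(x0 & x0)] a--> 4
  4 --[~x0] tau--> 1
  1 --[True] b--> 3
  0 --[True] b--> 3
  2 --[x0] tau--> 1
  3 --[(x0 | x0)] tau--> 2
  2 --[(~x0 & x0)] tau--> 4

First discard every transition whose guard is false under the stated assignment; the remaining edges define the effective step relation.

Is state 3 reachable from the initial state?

6 transition(s) survive guard evaluation.
depth 0: {0}
depth 1: {1,3}  now seen {0,1,3}
depth 2: {2,4}  now seen {0,1,2,3,4}
Reachable = {0,1,2,3,4}
witness 3: b

Answer: REACHABLE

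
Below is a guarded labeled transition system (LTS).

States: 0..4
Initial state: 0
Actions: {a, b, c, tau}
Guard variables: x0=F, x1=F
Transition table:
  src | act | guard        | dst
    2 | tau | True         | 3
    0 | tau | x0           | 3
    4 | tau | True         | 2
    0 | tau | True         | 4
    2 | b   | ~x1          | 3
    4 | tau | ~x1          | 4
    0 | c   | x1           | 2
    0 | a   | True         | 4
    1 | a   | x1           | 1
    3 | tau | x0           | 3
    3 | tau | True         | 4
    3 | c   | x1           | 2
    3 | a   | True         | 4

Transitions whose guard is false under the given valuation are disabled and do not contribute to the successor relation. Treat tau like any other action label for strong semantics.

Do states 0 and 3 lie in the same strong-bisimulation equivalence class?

Bisimulation quotient by refinement:
  round 0: {{0,1,2,3,4}}
  round 1: {{0,3},{1},{2},{4}}
stable after 2 split(s): 4 block(s)
[0]={0,3}  [3]={0,3}

Answer: BISIMILAR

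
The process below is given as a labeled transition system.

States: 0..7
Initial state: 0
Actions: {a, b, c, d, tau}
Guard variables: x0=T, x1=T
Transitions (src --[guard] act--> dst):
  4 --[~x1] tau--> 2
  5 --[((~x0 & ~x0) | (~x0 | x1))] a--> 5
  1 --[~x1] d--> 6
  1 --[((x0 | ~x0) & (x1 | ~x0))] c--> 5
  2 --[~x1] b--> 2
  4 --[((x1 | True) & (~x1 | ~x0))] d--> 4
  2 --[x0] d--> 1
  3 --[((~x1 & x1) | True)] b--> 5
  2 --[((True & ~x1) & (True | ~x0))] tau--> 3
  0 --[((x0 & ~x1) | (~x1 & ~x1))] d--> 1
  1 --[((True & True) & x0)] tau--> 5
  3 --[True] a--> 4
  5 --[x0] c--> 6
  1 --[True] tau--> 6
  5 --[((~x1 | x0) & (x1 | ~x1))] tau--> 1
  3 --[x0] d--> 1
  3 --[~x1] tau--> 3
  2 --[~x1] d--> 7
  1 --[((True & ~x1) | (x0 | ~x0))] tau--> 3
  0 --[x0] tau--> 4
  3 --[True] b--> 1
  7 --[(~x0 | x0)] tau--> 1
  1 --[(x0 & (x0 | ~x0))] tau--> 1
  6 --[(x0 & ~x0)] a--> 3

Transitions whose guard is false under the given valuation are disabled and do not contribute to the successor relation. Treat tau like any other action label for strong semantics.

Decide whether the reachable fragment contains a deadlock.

Answer: DEADLOCK at state 4

Analysis:
Reachable = {0,4}
  0: tau→4  [1 out]
  4: ∅  [STUCK]
Path to 4: tau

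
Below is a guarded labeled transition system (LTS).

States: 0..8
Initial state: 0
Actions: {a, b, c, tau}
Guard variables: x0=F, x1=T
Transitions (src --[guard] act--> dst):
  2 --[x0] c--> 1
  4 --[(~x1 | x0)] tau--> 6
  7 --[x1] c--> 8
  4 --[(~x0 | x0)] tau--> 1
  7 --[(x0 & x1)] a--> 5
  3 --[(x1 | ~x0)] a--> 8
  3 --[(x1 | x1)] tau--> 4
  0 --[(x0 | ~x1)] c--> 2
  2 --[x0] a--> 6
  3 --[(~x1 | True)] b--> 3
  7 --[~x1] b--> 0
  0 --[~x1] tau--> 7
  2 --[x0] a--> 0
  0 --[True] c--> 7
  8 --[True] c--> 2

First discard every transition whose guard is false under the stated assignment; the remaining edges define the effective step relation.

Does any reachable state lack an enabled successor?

Answer: DEADLOCK at state 2

Working:
R = {0,2,7,8}
  0: c→7  [deg 1]
  2: ∅  [no exit]
  7: c→8  [deg 1]
  8: c→2  [deg 1]
trace reaching 2: c·c·c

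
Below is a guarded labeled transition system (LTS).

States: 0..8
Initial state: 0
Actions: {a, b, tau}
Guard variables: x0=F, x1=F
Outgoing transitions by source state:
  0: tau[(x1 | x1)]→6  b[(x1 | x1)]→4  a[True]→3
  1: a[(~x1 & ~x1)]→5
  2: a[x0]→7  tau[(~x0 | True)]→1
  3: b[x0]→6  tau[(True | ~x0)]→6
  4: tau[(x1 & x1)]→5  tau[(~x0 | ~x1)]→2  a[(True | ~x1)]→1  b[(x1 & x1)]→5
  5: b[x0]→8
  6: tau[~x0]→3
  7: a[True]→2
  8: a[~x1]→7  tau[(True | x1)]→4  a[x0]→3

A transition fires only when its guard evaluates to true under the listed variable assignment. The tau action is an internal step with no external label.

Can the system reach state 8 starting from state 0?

Answer: UNREACHABLE

Working:
10 transition(s) survive guard evaluation.
Layer 0: {0}
Layer 1: {3}  cumulative {0,3}
Layer 2: {6}  cumulative {0,3,6}
R = {0,3,6}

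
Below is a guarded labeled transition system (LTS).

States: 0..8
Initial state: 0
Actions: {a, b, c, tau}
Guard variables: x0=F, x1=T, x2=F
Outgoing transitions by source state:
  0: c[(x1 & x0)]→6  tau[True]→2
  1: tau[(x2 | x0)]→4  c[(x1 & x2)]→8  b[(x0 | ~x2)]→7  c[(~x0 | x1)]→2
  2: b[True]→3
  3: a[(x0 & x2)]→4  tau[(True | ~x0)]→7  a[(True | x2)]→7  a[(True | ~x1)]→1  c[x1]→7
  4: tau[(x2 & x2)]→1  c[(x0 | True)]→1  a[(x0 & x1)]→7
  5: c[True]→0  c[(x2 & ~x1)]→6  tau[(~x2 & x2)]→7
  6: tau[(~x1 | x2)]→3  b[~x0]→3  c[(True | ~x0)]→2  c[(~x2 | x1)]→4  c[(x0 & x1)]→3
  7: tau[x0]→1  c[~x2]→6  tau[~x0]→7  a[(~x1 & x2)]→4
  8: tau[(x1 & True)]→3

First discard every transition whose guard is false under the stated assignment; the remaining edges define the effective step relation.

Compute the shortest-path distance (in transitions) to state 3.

Answer: 2

Analysis:
Layered search for 3:
  depth 0: {0}
  depth 1: {2}
  depth 2: {3}
3 enters at depth 2; path tau·b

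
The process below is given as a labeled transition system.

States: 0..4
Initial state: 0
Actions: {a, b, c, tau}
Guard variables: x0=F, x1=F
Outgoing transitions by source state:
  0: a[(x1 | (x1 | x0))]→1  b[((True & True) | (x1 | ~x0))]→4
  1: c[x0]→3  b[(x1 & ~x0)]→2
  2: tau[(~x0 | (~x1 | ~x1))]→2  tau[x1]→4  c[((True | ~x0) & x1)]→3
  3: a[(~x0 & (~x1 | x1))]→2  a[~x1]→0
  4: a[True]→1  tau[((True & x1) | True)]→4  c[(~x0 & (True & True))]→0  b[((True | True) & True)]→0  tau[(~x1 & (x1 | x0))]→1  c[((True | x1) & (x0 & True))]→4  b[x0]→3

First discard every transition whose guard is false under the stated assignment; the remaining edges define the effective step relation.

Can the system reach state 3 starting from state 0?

Answer: UNREACHABLE

Trace:
8 transition(s) survive guard evaluation.
depth 0: {0}
depth 1: {4}  now seen {0,4}
depth 2: {1}  now seen {0,1,4}
Reach set: {0,1,4}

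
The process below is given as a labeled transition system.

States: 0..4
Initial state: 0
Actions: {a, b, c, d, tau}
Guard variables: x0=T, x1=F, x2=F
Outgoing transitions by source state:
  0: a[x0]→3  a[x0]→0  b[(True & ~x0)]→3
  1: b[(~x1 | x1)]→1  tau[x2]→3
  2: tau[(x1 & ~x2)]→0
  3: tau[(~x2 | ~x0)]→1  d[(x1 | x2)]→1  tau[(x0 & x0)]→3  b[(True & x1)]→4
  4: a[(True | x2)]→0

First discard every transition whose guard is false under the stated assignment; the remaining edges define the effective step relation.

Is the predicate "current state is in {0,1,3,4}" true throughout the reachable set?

Answer: INVARIANT HOLDS

Trace:
Inv-set: {0,1,3,4}
Reach set: {0,1,3}
  0: safe
  1: safe
  3: safe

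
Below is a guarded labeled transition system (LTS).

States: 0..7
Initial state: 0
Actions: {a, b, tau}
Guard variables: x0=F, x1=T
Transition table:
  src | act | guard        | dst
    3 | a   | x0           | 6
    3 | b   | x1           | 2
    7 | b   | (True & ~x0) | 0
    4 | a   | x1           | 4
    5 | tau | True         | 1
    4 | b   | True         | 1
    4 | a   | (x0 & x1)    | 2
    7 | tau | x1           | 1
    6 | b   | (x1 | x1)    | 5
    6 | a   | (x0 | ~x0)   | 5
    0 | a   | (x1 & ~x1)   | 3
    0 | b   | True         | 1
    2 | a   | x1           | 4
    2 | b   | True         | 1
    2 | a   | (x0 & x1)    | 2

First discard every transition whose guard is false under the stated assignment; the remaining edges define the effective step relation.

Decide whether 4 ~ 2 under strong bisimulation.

Refine partition for ~:
  π0 = {{0,1,2,3,4,5,6,7}}
  π1 = {{0,3},{1},{2,4,6},{5},{7}}
  π2 = {{0},{1},{2,4},{3},{5},{6},{7}}
7 equivalence class(es) (converged in 3)
class of 4: {2,4}; class of 2: {2,4}

Answer: BISIMILAR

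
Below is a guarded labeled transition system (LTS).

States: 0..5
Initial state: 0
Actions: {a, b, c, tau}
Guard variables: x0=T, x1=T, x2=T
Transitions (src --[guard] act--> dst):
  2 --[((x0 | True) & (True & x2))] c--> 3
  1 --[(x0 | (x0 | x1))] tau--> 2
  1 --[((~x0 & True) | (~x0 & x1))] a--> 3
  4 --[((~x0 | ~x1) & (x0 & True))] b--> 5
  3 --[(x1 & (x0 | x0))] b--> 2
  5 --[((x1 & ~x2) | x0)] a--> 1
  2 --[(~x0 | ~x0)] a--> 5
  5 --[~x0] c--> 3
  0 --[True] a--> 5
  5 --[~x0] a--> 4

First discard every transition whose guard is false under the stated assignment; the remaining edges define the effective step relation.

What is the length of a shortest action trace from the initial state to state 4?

Breadth-first toward 4:
  depth 0: {0}
  depth 1: {5}
  depth 2: {1}
  depth 3: {2}
  depth 4: {3}
4 never appears.

Answer: UNREACHABLE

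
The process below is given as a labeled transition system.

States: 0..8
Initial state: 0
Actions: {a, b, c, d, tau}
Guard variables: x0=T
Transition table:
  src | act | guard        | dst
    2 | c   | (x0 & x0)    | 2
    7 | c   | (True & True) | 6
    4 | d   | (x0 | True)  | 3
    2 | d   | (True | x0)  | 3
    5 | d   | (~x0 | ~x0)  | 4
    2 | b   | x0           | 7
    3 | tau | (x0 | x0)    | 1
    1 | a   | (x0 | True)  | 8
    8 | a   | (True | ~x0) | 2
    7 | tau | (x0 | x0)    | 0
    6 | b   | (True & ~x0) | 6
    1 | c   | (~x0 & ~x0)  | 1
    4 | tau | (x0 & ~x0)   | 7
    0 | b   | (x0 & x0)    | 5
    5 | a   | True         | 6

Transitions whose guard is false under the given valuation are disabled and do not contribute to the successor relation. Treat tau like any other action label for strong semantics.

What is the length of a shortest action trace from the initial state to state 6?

Answer: 2

Working:
Layered search for 6:
  L0 = {0}
  L1 = {5}
  L2 = {6}
6 enters at depth 2; path b·a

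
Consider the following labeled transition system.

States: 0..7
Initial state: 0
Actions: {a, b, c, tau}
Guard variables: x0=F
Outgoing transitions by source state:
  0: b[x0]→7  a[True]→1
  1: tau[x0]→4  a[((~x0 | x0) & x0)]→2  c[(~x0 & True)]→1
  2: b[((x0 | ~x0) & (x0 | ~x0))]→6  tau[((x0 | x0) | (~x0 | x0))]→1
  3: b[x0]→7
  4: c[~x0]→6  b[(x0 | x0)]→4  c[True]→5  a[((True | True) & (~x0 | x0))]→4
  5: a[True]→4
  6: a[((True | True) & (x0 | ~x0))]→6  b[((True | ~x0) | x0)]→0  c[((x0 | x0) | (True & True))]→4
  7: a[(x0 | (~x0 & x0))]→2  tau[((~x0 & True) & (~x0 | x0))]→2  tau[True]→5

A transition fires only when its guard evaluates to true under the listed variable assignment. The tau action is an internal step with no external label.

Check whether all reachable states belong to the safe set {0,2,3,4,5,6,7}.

Answer: INVARIANT VIOLATED at state 1

Trace:
Safe = {0,2,3,4,5,6,7}
Reach set: {0,1}
  0: safe
  1: ✗ unsafe
counterexample path to 1: a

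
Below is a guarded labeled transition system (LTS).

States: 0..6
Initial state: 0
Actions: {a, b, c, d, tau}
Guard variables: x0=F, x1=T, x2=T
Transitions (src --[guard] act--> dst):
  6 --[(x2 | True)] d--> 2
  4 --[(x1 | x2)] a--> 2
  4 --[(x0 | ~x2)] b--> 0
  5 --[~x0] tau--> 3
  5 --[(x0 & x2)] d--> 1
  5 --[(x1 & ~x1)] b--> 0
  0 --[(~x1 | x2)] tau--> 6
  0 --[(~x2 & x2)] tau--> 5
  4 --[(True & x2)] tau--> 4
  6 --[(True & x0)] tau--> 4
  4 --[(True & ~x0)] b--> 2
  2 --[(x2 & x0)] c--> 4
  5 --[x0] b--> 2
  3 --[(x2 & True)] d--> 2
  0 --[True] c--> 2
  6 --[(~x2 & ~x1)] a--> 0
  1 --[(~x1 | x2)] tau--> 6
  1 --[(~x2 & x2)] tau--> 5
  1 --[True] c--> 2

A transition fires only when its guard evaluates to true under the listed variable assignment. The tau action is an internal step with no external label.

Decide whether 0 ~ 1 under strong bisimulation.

Compute ~ classes (split until stable):
  P[0] = {{0,1,2,3,4,5,6}}
  P[1] = {{0,1},{2},{3,6},{4},{5}}
stable after 2 split(s): 5 block(s)
class of 0: {0,1}; class of 1: {0,1}

Answer: BISIMILAR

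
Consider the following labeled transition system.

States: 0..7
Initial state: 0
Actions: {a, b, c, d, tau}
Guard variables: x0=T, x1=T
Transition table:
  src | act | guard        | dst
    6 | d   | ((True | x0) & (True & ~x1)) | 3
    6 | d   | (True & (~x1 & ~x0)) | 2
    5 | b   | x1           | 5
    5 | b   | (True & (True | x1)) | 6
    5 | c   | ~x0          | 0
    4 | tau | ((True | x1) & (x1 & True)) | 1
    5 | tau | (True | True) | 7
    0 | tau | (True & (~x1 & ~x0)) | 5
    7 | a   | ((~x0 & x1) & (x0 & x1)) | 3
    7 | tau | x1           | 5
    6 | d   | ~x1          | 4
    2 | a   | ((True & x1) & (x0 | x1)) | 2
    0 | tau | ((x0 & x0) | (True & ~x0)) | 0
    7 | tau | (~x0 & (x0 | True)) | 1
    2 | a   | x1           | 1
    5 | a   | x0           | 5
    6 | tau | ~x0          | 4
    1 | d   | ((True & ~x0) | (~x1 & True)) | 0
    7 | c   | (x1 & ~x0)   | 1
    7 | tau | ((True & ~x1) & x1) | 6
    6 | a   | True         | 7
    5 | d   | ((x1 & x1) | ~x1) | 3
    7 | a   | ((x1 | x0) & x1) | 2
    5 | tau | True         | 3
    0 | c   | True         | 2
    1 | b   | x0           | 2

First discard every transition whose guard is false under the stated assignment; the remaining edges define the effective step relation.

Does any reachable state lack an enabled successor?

Reachable = {0,1,2}
  0: c→2  tau→0  [2 out]
  1: b→2  [1 out]
  2: a→1  a→2  [2 out]

Answer: DEADLOCK-FREE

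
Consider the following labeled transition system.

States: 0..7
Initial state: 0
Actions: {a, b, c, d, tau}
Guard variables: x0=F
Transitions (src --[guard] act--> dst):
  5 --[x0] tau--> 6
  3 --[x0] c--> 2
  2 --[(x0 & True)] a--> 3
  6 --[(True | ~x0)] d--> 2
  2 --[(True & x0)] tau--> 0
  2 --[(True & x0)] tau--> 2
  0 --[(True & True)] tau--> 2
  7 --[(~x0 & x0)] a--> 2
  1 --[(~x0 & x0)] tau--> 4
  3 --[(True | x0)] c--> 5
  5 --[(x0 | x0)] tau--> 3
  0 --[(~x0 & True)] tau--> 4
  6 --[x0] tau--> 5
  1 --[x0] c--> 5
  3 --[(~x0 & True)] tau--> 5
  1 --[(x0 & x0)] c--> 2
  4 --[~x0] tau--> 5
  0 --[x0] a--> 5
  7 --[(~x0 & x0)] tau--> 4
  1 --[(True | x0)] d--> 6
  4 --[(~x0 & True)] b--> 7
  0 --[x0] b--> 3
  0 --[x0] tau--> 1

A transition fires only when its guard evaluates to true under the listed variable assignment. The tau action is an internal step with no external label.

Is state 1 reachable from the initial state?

8 transition(s) survive guard evaluation.
Layer 0: {0}
Layer 1: {2,4}  total {0,2,4}
Layer 2: {5,7}  total {0,2,4,5,7}
Reach set: {0,2,4,5,7}

Answer: UNREACHABLE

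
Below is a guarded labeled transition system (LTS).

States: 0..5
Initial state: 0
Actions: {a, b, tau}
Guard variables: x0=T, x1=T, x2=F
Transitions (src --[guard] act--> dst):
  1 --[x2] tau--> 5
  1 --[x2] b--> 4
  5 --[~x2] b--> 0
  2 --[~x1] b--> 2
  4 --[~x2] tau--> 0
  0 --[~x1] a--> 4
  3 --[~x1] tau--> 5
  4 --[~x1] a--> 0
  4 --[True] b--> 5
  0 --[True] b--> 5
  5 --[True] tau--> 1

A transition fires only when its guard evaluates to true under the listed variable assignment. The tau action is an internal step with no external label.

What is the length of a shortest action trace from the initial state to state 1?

BFS to 1:
  L0 = {0}
  L1 = {5}
  L2 = {1}
1 enters at depth 2; path b·tau

Answer: 2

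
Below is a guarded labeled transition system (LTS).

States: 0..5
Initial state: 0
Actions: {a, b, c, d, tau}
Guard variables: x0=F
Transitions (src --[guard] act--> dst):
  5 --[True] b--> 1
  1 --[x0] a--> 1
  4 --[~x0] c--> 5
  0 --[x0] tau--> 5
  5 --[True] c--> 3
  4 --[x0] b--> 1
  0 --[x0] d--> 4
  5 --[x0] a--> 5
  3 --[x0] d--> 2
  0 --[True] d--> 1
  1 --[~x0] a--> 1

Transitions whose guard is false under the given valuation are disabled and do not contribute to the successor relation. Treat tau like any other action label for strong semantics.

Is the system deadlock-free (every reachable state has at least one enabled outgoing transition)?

R = {0,1}
  0: d→1  [deg 1]
  1: a→1  [deg 1]

Answer: DEADLOCK-FREE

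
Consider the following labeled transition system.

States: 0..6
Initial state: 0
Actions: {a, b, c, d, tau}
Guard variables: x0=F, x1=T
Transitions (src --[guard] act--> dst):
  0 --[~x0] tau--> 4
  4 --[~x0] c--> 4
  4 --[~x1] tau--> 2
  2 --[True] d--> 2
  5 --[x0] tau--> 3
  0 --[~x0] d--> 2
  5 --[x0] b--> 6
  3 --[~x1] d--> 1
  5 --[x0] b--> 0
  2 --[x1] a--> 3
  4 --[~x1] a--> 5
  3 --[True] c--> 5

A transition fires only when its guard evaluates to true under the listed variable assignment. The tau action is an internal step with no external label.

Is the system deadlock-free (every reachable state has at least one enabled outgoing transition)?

R = {0,2,3,4,5}
  0: d→2  tau→4  [2 exit(s)]
  2: a→3  d→2  [2 exit(s)]
  3: c→5  [1 exit(s)]
  4: c→4  [1 exit(s)]
  5: ∅  [deadlock]
Path to 5: d·a·c

Answer: DEADLOCK at state 5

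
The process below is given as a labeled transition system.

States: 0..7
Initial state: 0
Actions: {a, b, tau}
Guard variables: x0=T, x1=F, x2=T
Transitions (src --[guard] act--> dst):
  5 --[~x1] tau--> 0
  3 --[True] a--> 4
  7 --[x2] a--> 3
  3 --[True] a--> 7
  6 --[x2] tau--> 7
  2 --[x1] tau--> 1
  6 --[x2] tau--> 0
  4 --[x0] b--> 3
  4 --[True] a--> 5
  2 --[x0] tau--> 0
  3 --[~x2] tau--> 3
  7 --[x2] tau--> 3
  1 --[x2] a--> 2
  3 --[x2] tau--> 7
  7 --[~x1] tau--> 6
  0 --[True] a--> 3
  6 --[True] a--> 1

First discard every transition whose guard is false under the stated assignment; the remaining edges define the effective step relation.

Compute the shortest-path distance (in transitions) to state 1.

Answer: 4

Analysis:
Breadth-first toward 1:
  L0 = {0}
  L1 = {3}
  L2 = {4,7}
  L3 = {5,6}
  L4 = {1}
1 enters at depth 4; path a·a·tau·a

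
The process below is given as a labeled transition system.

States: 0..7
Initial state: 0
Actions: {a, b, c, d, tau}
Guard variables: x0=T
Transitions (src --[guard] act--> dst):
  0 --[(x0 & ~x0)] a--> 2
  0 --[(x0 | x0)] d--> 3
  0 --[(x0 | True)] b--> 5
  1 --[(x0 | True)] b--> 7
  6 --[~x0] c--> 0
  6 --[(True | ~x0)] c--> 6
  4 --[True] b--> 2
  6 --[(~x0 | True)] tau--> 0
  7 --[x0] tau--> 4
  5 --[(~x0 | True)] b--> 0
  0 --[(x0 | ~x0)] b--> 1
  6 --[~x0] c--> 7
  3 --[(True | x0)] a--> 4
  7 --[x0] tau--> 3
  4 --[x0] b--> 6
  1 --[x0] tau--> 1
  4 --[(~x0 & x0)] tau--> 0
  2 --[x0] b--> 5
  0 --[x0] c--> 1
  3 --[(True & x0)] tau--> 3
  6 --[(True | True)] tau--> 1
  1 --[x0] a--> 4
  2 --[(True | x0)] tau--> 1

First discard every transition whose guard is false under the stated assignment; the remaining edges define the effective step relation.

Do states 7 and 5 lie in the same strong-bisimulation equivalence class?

Bisimulation quotient by refinement:
  π0 = {{0,1,2,3,4,5,6,7}}
  π1 = {{0},{1},{2},{3},{4,5},{6},{7}}
  π2 = {{0},{1},{2},{3},{4},{5},{6},{7}}
Fixed point at round 3; 8 class(es).
[7]={7}  [5]={5}

Answer: NOT BISIMILAR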